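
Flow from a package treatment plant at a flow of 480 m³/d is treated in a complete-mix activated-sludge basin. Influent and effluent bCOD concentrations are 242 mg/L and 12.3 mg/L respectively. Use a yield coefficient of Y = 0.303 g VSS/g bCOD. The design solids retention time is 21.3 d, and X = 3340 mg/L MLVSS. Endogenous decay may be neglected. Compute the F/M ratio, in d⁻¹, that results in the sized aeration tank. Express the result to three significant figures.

V·X = Y·Q·ΔS·θ_c gives V = 0.303 × 480 × (242 − 12.3) × 21.3 / 3340 = 213.0 m³.
Food-to-microorganism ratio F/M = Q S₀ / (V X) = 480 × 242 / (213.0 × 3340) = 0.1632 d⁻¹.

F/M ≈ 0.163 d⁻¹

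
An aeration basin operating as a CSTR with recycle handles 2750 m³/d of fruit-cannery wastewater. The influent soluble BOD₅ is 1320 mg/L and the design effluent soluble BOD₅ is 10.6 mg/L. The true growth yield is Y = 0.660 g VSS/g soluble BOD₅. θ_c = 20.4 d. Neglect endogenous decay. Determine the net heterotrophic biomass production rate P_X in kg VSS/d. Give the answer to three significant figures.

P_X ≈ 2380 kg VSS/d

No decay correction is needed, so Y_obs = Y = 0.660.
Substrate removed = Q·(S₀ − S) = 2750 m³/d × (1320 − 10.6) g/m³ = 3.6×10^6 g/d = 3601 kg/d.
Net biomass production P_X = Y_obs × Q·(S₀ − S) = 0.6600 × 3601 = 2377 kg VSS/d.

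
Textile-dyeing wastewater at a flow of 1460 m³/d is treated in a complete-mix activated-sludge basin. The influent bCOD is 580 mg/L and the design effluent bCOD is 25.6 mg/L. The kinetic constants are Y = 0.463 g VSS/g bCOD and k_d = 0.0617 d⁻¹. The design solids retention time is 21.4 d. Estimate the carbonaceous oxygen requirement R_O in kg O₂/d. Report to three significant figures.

Observed yield with endogenous decay: Y_obs = Y / (1 + k_d·θ_c) = 0.463 / (1 + 0.0617 × 21.4) = 0.463 / 2.320 = 0.1995 g VSS/g bCOD.
Substrate removed = Q·(S₀ − S) = 1460 m³/d × (580 − 25.6) g/m³ = 8.09×10^5 g/d = 809.4 kg/d.
P_X = Y_obs·Q·(S₀ − S) = 0.1995 × 809.4 = 161.5 kg VSS/d.
R_O = Q·(S₀ − S) − 1.42·P_X = 809.4 − 1.42 × 161.5 = 580.1 kg O₂/d.

R_O ≈ 580 kg O₂/d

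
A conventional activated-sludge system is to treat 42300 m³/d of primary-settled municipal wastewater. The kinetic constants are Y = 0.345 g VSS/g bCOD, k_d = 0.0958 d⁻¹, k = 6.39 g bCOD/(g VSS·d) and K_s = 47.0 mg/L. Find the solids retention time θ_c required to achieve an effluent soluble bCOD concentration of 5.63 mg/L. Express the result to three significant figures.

At the target effluent, Y k S/(K_s+S) = 0.345×6.39×5.63/52.63 = 0.2358 d⁻¹.
Then 1/θ_c = μ − k_d = 0.2358 − 0.0958 = 0.1400 d⁻¹, giving θ_c = 7.141 d.

θ_c ≈ 7.14 d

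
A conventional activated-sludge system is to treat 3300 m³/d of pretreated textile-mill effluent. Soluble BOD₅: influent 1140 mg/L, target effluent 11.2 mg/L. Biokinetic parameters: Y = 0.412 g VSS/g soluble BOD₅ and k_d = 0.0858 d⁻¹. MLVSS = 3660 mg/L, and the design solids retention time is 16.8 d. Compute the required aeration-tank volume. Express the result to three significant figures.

V ≈ 2890 m³

Steady-state biomass mass balance: V·X·(1 + k_d·θ_c) = Y·Q·(S₀ − S)·θ_c, so V = 0.412 × 3300 × (1140 − 11.2) × 16.8 / [3660 × (1 + 0.0858 × 16.8)] = 2.58×10^7 / 8936 = 2885 m³.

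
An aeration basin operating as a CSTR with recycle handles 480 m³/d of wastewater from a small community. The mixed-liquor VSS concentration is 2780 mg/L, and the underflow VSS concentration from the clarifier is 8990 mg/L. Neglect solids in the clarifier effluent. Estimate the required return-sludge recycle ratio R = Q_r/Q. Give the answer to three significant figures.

R ≈ 0.448

R = Q_r/Q = X/(X_r − X) = 2780 / (8990 − 2780) = 0.4477.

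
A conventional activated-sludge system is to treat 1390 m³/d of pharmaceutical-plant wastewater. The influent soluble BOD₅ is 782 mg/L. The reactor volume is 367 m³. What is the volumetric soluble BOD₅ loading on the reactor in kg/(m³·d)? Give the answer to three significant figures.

Applied soluble BOD₅ load per unit volume = Q·S₀/V = (1390 × 782/1000)/367.0 = 2.962 kg soluble BOD₅·m⁻³·d⁻¹.

L_v ≈ 2.96 kg soluble BOD₅/(m³·d)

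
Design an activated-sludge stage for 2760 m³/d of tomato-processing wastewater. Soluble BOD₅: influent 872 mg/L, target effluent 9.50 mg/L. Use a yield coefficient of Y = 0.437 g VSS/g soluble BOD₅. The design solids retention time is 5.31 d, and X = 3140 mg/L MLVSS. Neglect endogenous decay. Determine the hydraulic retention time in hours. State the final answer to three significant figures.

With k_d = 0 the design equation reduces to V = Y Q (S₀−S) θ_c / X = 0.437 × 2760 × (872 − 9.50) × 5.31 / 3140 = 1759 m³.
Hydraulic retention time τ = V/Q = 1759 / 2760 = 0.6374 d = 15.30 h.

τ ≈ 15.3 h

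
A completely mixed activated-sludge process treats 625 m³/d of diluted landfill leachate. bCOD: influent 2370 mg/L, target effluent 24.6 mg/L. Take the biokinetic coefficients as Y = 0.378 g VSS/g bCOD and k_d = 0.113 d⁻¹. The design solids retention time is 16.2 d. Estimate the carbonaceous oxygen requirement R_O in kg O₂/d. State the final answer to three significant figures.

Observed yield with endogenous decay: Y_obs = Y / (1 + k_d·θ_c) = 0.378 / (1 + 0.113 × 16.2) = 0.378 / 2.831 = 0.1335 g VSS/g bCOD.
Substrate removed = Q·(S₀ − S) = 625 m³/d × (2370 − 24.6) g/m³ = 1.47×10^6 g/d = 1466 kg/d.
Net sludge production P_X = 0.1335 × 1466 = 195.8 kg VSS/d.
R_O = Q·ΔS − 1.42 P_X = 1466 − 278.0 = 1188 kg O₂/d.

R_O ≈ 1190 kg O₂/d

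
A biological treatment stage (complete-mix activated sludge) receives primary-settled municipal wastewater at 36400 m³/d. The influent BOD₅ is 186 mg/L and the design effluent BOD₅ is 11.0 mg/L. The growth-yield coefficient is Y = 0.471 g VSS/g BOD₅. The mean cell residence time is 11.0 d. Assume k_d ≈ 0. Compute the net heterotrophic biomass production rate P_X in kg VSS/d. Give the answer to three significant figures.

P_X ≈ 3000 kg VSS/d

With endogenous decay neglected, the observed yield equals the true yield: Y_obs = Y = 0.471 g VSS/g BOD₅.
Mass of BOD₅ removed per day: Q(S₀ − S) = 36400 × 175.0 g/m³ = 6370 kg/d.
Net biomass production P_X = Y_obs × Q·(S₀ − S) = 0.4710 × 6370 = 3000 kg VSS/d.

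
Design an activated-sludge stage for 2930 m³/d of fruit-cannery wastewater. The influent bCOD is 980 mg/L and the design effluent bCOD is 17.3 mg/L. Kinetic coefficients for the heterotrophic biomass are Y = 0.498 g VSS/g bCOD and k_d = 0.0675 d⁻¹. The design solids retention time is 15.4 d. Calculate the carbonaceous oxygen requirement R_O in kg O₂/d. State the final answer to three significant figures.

Correct the yield for decay: Y_obs = Y/(1 + k_d θ_c) = 0.498 / (1 + 0.0675 × 15.4) = 0.498 / 2.040 = 0.2442.
Substrate removed = Q·(S₀ − S) = 2930 m³/d × (980 − 17.3) g/m³ = 2.82×10^6 g/d = 2821 kg/d.
P_X = Y_obs·Q·(S₀ − S) = 0.2442 × 2821 = 688.8 kg VSS/d.
R_O = Q·(S₀ − S) − 1.42·P_X = 2821 − 1.42 × 688.8 = 1843 kg O₂/d.

R_O ≈ 1840 kg O₂/d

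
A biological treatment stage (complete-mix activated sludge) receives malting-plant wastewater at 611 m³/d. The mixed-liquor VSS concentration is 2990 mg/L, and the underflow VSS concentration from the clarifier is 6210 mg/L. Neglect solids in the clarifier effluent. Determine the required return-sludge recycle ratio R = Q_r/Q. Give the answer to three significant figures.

Mass balance around the secondary clarifier (neglecting effluent solids): R = X / (X_r − X) = 2990 / (6210 − 2990) = 0.9286.

R ≈ 0.929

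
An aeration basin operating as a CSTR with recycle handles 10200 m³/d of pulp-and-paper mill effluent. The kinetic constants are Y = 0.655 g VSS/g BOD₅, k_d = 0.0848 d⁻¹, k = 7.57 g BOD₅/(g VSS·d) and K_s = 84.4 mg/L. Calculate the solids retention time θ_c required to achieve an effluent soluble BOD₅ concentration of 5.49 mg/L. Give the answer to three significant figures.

From 1/θ_c = Y·k·S/(K_s + S) − k_d: Y·k·S/(K_s+S) = 0.655 × 7.57 × 5.49 / (84.4 + 5.49) = 0.3028 d⁻¹.
θ_c = 1/(μ − k_d) = 1/(0.3028 − 0.0848) = 1/0.2180 = 4.587 d.

θ_c ≈ 4.59 d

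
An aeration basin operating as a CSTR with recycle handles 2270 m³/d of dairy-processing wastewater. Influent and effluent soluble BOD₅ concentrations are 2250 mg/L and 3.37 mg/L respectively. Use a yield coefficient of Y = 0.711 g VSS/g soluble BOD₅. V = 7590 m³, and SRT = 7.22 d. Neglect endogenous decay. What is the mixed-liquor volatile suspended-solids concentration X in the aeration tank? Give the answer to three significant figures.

From V·X = Y·Q·(S₀ − S)·θ_c (decay neglected): X = 0.711 × 2270 × (2250 − 3.37) × 7.22 / 7590 = 3449 mg/L.

X ≈ 3450 mg/L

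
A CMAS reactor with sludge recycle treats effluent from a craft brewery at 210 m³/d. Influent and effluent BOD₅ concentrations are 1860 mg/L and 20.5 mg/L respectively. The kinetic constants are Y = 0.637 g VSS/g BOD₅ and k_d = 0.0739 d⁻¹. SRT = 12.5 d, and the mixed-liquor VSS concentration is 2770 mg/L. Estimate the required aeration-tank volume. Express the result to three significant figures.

V ≈ 577 m³

From the SRT design equation V = Y Q (S₀−S) θ_c / [X (1 + k_d θ_c)] = 0.637 × 210 × (1860 − 20.5) × 12.5 / [2770 × (1 + 0.0739 × 12.5)] = 3.08×10^6 / 5329 = 577.2 m³.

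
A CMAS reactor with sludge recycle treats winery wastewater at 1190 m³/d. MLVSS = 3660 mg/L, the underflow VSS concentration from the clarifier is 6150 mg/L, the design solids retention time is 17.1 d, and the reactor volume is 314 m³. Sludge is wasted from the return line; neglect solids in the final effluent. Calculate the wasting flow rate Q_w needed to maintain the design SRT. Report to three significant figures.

Q_w = (V·X)/(θ_c X_r) = 314.0 × 3660 / (17.1 × 6150) = 10.93 m³/d.

Q_w ≈ 10.9 m³/d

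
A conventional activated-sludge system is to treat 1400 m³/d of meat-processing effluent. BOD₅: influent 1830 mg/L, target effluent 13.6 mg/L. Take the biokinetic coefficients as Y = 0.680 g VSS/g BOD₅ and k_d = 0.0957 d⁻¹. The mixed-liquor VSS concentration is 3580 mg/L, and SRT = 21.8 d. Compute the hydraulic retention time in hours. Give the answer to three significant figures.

From the SRT design equation V = Y Q (S₀−S) θ_c / [X (1 + k_d θ_c)] = 0.680 × 1400 × (1830 − 13.6) × 21.8 / [3580 × (1 + 0.0957 × 21.8)] = 3.77×10^7 / 11049 = 3412 m³.
Hydraulic retention time τ = V/Q = 3412 / 1400 = 2.437 d = 58.49 h.

τ ≈ 58.5 h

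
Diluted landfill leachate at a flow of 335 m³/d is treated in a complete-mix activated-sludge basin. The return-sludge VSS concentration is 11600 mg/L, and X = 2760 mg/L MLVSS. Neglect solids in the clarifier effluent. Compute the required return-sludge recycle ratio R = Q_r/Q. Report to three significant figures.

Solids balance on the clarifier gives (1+R)X = R·X_r, so R = X/(X_r − X) = 2760 / (11600 − 2760) = 0.3122.

R ≈ 0.312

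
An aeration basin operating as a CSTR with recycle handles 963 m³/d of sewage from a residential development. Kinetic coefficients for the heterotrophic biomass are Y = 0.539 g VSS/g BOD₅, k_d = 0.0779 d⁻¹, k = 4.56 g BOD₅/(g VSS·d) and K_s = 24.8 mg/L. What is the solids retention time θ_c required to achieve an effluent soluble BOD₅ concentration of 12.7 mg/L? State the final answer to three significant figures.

θ_c ≈ 1.33 d

Specific growth rate at S = 12.7 mg/L: μ = YkS/(K_s+S) = 0.539·4.56·12.7/(24.8+12.7) = 0.8324 d⁻¹.
1/θ_c = 0.8324 − 0.0779 = 0.7545 d⁻¹, so θ_c = 1.325 d.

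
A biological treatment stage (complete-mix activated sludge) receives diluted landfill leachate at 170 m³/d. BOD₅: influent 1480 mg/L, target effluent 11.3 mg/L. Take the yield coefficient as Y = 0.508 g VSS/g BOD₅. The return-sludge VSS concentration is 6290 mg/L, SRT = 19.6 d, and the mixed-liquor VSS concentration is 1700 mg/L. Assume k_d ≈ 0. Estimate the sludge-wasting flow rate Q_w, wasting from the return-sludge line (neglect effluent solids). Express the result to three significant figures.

V·X = Y·Q·ΔS·θ_c gives V = 0.508 × 170 × (1480 − 11.3) × 19.6 / 1700 = 1462 m³.
θ_c = V·X/(Q_w·X_r) when wasting from the recycle, so Q_w = V·X/(θ_c·X_r) = 1462 × 1700 / (19.6 × 6290) = 20.16 m³/d.

Q_w ≈ 20.2 m³/d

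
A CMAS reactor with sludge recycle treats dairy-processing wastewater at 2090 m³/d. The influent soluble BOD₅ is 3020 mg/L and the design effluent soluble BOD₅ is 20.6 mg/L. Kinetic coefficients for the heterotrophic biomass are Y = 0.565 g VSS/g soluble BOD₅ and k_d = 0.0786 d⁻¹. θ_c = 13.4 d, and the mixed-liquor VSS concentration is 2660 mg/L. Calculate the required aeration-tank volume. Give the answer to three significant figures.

V ≈ 8690 m³

Steady-state biomass mass balance: V·X·(1 + k_d·θ_c) = Y·Q·(S₀ − S)·θ_c, so V = 0.565 × 2090 × (3020 − 20.6) × 13.4 / [2660 × (1 + 0.0786 × 13.4)] = 4.75×10^7 / 5462 = 8690 m³.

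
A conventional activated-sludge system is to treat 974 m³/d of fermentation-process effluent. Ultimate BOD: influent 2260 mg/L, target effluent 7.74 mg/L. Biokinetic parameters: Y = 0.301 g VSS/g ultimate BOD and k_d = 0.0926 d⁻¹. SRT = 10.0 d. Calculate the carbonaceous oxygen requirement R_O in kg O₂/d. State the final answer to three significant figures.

Y_obs = Y / (1 + k_d θ_c) = 0.301 / (1 + 0.0926 × 10.0) = 0.301 / 1.926 = 0.1563.
Mass of ultimate BOD removed per day: Q(S₀ − S) = 974 × 2252 g/m³ = 2194 kg/d.
Net sludge production P_X = 0.1563 × 2194 = 342.8 kg VSS/d.
R_O = Q·(S₀ − S) − 1.42·P_X = 2194 − 1.42 × 342.8 = 1707 kg O₂/d.

R_O ≈ 1710 kg O₂/d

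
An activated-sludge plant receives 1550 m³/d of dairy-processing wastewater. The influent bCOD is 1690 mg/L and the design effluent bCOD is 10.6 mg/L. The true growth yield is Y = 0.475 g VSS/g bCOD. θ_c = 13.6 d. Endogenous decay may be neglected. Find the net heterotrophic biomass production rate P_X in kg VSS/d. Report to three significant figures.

P_X ≈ 1240 kg VSS/d

With endogenous decay neglected, the observed yield equals the true yield: Y_obs = Y = 0.475 g VSS/g bCOD.
Q·(S₀ − S) = 1550 × (1690 − 10.6) × 10⁻³ = 2603 kg/d removed.
So the net sludge growth is P_X = 0.4750 × 2603 = 1236 kg VSS/d.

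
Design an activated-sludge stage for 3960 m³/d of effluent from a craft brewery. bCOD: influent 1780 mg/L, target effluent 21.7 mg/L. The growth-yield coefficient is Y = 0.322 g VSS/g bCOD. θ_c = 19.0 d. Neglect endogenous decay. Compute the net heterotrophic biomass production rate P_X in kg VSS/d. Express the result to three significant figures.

P_X ≈ 2240 kg VSS/d

With endogenous decay neglected, the observed yield equals the true yield: Y_obs = Y = 0.322 g VSS/g bCOD.
ΔS = 1780 − 21.7 = 1758 mg/L, so the substrate removal rate is 3960 × 1758/1000 = 6963 kg bCOD/d.
Net biomass production P_X = Y_obs × Q·(S₀ − S) = 0.3220 × 6963 = 2242 kg VSS/d.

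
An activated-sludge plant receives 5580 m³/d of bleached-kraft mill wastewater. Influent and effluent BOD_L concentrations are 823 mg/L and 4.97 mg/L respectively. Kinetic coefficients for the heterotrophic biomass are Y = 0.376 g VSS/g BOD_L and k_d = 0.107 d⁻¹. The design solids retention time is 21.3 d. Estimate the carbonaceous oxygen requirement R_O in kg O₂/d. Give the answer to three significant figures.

Y_obs = Y / (1 + k_d θ_c) = 0.376 / (1 + 0.107 × 21.3) = 0.376 / 3.279 = 0.1147.
ΔS = 823 − 4.97 = 818.0 mg/L, so the substrate removal rate is 5580 × 818.0/1000 = 4565 kg BOD_L/d.
P_X = Y_obs·Q·(S₀ − S) = 0.1147 × 4565 = 523.4 kg VSS/d.
R_O = Q·(S₀ − S) − 1.42·P_X = 4565 − 1.42 × 523.4 = 3821 kg O₂/d.

R_O ≈ 3820 kg O₂/d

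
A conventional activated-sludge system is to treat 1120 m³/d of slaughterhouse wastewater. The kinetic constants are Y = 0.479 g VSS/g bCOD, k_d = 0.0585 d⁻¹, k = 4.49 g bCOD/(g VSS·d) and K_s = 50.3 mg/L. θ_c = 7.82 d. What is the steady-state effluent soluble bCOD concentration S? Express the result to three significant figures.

S ≈ 4.77 mg/L

Effluent substrate depends only on kinetics and SRT: S = K_s(1 + k_d θ_c) / [θ_c(Yk − k_d) − 1] = 50.3 × (1 + 0.0585 × 7.82) / [7.82 × (0.479 × 4.49 − 0.0585) − 1] = 73.31 / 15.36 = 4.772 mg/L.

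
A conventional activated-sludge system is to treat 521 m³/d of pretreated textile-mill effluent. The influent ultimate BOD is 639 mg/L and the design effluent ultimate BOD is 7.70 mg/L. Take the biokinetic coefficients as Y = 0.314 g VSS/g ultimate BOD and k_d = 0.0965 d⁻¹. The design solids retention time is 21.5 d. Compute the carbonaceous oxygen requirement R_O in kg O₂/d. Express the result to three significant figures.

R_O ≈ 281 kg O₂/d

Correct the yield for decay: Y_obs = Y/(1 + k_d θ_c) = 0.314 / (1 + 0.0965 × 21.5) = 0.314 / 3.075 = 0.1021.
ΔS = 639 − 7.70 = 631.3 mg/L, so the substrate removal rate is 521 × 631.3/1000 = 328.9 kg ultimate BOD/d.
Net sludge production P_X = 0.1021 × 328.9 = 33.59 kg VSS/d.
R_O = Q·(S₀ − S) − 1.42·P_X = 328.9 − 1.42 × 33.59 = 281.2 kg O₂/d.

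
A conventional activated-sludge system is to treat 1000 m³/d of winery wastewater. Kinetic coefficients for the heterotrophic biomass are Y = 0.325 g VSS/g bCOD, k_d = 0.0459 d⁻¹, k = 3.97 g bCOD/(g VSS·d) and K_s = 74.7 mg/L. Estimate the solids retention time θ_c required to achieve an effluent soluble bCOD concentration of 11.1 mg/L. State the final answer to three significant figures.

θ_c ≈ 8.26 d

Specific growth rate at S = 11.1 mg/L: μ = YkS/(K_s+S) = 0.325·3.97·11.1/(74.7+11.1) = 0.1669 d⁻¹.
θ_c = 1/(μ − k_d) = 1/(0.1669 − 0.0459) = 1/0.1210 = 8.263 d.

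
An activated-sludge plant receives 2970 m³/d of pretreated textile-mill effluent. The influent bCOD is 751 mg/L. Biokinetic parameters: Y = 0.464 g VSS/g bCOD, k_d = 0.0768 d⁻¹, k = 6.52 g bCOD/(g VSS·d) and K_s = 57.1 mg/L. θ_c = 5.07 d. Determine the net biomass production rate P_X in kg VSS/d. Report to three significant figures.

Effluent substrate depends only on kinetics and SRT: S = K_s(1 + k_d θ_c) / [θ_c(Yk − k_d) − 1] = 57.1 × (1 + 0.0768 × 5.07) / [5.07 × (0.464 × 6.52 − 0.0768) − 1] = 79.33 / 13.95 = 5.687 mg/L.
Observed yield with endogenous decay: Y_obs = Y / (1 + k_d·θ_c) = 0.464 / (1 + 0.0768 × 5.07) = 0.464 / 1.389 = 0.3340 g VSS/g bCOD.
Substrate removed = Q·(S₀ − S) = 2970 m³/d × (751 − 5.69) g/m³ = 2.21×10^6 g/d = 2214 kg/d.
Net biomass production P_X = Y_obs × Q·(S₀ − S) = 0.3340 × 2214 = 739.3 kg VSS/d.

P_X ≈ 739 kg VSS/d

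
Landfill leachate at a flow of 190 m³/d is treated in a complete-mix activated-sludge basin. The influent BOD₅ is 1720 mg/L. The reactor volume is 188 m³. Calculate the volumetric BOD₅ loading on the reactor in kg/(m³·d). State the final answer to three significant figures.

Volumetric loading L_v = Q·S₀ / V = 190 × 1720 g/m³ / 188.0 m³ = 1738 g/(m³·d) = 1.738 kg BOD₅/(m³·d).

L_v ≈ 1.74 kg BOD₅/(m³·d)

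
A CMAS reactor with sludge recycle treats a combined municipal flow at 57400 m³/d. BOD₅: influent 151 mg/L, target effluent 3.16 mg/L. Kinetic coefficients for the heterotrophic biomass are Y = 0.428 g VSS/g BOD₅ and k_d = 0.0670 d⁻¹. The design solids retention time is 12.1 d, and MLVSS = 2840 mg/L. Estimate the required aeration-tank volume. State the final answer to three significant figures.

V ≈ 8550 m³

Steady-state biomass mass balance: V·X·(1 + k_d·θ_c) = Y·Q·(S₀ − S)·θ_c, so V = 0.428 × 57400 × (151 − 3.16) × 12.1 / [2840 × (1 + 0.0670 × 12.1)] = 4.39×10^7 / 5142 = 8546 m³.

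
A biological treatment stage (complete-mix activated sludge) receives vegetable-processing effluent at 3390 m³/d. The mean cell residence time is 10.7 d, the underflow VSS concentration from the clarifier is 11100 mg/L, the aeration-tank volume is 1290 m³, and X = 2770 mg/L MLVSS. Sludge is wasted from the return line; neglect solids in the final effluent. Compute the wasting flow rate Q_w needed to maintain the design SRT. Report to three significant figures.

Q_w ≈ 30.1 m³/d

Wasting from the return line (neglecting effluent solids): Q_w = V·X / (θ_c·X_r) = 1290 × 2770 / (10.7 × 11100) = 30.09 m³/d.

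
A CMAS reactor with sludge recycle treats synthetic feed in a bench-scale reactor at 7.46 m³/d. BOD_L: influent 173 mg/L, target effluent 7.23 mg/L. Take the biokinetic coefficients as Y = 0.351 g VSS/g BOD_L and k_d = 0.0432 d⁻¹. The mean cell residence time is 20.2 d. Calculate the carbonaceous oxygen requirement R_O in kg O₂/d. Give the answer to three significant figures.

R_O ≈ 0.908 kg O₂/d

Observed yield with endogenous decay: Y_obs = Y / (1 + k_d·θ_c) = 0.351 / (1 + 0.0432 × 20.2) = 0.351 / 1.873 = 0.1874 g VSS/g BOD_L.
Substrate removed = Q·(S₀ − S) = 7.46 m³/d × (173 − 7.23) g/m³ = 1.24×10^3 g/d = 1.237 kg/d.
Biomass synthesised: P_X = Y_obs × 1.237 = 0.2318 kg VSS/d.
R_O = Q·(S₀ − S) − 1.42·P_X = 1.237 − 1.42 × 0.2318 = 0.9075 kg O₂/d.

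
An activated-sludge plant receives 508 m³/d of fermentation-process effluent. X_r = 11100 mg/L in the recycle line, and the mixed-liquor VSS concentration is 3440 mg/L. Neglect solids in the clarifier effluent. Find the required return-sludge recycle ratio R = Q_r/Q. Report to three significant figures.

R ≈ 0.449

R = Q_r/Q = X/(X_r − X) = 3440 / (11100 − 3440) = 0.4491.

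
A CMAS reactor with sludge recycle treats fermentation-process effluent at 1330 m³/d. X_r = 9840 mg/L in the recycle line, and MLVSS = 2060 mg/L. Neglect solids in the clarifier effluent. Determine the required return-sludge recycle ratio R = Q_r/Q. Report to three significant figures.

R ≈ 0.265

R = Q_r/Q = X/(X_r − X) = 2060 / (9840 − 2060) = 0.2648.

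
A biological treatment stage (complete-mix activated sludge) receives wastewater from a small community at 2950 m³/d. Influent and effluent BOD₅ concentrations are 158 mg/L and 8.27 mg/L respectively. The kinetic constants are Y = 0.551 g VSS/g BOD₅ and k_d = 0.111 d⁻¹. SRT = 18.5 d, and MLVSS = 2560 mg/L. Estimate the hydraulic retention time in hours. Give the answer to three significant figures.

τ ≈ 4.69 h

Rearranging the biomass balance for a CMAS with decay, V = Y·Q·ΔS·θ_c / [X·(1+k_d θ_c)] = 0.551 × 2950 × (158 − 8.27) × 18.5 / [2560 × (1 + 0.111 × 18.5)] = 4.5×10^6 / 7817 = 576.0 m³.
Hydraulic retention time τ = V/Q = 576.0 / 2950 = 0.1953 d = 4.686 h.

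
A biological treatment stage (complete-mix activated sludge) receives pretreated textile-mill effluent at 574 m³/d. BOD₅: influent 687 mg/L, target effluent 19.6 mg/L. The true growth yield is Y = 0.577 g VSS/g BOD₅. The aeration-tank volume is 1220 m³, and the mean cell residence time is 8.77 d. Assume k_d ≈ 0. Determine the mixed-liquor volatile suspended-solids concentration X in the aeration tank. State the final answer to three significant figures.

Without decay, X = Y Q (S₀−S) θ_c / V = 0.577 × 574 × (687 − 19.6) × 8.77 / 1220 = 1589 mg/L.

X ≈ 1590 mg/L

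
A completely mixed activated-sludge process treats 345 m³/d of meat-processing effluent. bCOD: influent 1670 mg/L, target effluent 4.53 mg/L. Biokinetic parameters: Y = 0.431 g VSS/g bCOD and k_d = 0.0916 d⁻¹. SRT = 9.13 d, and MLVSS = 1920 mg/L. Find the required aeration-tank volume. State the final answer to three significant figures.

Rearranging the biomass balance for a CMAS with decay, V = Y·Q·ΔS·θ_c / [X·(1+k_d θ_c)] = 0.431 × 345 × (1670 − 4.53) × 9.13 / [1920 × (1 + 0.0916 × 9.13)] = 2.26×10^6 / 3526 = 641.3 m³.

V ≈ 641 m³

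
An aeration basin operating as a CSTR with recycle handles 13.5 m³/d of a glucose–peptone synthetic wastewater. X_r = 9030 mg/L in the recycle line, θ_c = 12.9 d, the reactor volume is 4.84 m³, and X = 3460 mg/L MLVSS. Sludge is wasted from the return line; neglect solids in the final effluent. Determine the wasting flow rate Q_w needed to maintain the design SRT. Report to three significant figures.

Q_w ≈ 0.144 m³/d

Q_w = (V·X)/(θ_c X_r) = 4.840 × 3460 / (12.9 × 9030) = 0.1438 m³/d.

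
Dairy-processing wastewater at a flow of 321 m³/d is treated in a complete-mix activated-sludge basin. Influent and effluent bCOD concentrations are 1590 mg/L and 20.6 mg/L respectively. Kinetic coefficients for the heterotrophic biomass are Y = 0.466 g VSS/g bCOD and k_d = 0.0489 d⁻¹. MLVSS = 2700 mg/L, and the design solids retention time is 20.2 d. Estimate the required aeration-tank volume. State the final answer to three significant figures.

V ≈ 884 m³

Rearranging the biomass balance for a CMAS with decay, V = Y·Q·ΔS·θ_c / [X·(1+k_d θ_c)] = 0.466 × 321 × (1590 − 20.6) × 20.2 / [2700 × (1 + 0.0489 × 20.2)] = 4.74×10^6 / 5367 = 883.6 m³.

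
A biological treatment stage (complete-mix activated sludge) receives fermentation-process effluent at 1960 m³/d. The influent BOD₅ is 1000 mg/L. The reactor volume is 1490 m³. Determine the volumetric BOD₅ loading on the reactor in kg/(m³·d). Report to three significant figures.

L_v ≈ 1.32 kg BOD₅/(m³·d)

L_v = Q S₀ / V = 1960 × 1000 × 10⁻³ / 1490 = 1.315 kg/(m³·d).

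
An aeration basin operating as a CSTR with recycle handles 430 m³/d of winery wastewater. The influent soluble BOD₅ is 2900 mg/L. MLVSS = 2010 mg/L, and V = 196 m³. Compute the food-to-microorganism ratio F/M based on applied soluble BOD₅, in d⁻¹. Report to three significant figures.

F/M = Q·S₀ / (V·X) = 430 × 2900 / (196.0 × 2010) = 3.165 g soluble BOD₅·(g VSS·d)⁻¹.

F/M ≈ 3.17 d⁻¹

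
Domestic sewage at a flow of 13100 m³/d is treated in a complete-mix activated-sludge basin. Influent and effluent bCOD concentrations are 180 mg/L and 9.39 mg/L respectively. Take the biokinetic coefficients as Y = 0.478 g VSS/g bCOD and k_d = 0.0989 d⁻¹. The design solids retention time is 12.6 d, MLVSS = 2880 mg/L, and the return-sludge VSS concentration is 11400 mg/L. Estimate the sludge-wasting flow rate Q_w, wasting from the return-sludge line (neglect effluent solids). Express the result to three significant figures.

Steady-state biomass mass balance: V·X·(1 + k_d·θ_c) = Y·Q·(S₀ − S)·θ_c, so V = 0.478 × 13100 × (180 − 9.39) × 12.6 / [2880 × (1 + 0.0989 × 12.6)] = 1.35×10^7 / 6469 = 2081 m³.
θ_c = V·X/(Q_w·X_r) when wasting from the recycle, so Q_w = V·X/(θ_c·X_r) = 2081 × 2880 / (12.6 × 11400) = 41.72 m³/d.

Q_w ≈ 41.7 m³/d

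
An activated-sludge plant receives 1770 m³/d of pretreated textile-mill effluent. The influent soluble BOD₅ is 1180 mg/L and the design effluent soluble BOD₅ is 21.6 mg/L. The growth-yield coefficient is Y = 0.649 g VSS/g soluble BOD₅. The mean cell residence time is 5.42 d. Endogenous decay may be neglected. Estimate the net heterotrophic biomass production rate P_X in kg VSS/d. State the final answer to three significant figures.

No decay correction is needed, so Y_obs = Y = 0.649.
Substrate removed = Q·(S₀ − S) = 1770 m³/d × (1180 − 21.6) g/m³ = 2.05×10^6 g/d = 2050 kg/d.
P_X = Y_obs · Q(S₀ − S) = 0.6490 × 2050 = 1331 kg VSS/d.

P_X ≈ 1330 kg VSS/d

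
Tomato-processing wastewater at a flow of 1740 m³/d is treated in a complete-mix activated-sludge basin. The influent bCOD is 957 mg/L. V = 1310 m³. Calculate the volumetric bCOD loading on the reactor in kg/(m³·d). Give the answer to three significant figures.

L_v ≈ 1.27 kg bCOD/(m³·d)

Applied bCOD load per unit volume = Q·S₀/V = (1740 × 957/1000)/1310 = 1.271 kg bCOD·m⁻³·d⁻¹.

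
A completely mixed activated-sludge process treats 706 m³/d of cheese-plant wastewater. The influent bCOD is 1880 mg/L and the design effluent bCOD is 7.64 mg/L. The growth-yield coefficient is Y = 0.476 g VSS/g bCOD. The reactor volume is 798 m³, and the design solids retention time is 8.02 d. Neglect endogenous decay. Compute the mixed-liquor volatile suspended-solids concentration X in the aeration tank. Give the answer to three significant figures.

X ≈ 6320 mg/L

Without decay, X = Y Q (S₀−S) θ_c / V = 0.476 × 706 × (1880 − 7.64) × 8.02 / 798 = 6324 mg/L.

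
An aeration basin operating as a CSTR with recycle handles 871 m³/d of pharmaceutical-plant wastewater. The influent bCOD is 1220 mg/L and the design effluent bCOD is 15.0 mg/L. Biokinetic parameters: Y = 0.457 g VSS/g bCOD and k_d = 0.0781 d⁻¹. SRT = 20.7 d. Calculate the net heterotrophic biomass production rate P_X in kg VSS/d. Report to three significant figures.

P_X ≈ 183 kg VSS/d

Correct the yield for decay: Y_obs = Y/(1 + k_d θ_c) = 0.457 / (1 + 0.0781 × 20.7) = 0.457 / 2.617 = 0.1746.
ΔS = 1220 − 15.0 = 1205 mg/L, so the substrate removal rate is 871 × 1205/1000 = 1050 kg bCOD/d.
Net biomass production P_X = Y_obs × Q·(S₀ − S) = 0.1746 × 1050 = 183.3 kg VSS/d.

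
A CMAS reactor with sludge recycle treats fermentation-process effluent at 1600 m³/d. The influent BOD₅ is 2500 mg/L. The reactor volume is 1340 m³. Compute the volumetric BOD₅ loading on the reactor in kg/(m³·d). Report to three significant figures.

L_v ≈ 2.99 kg BOD₅/(m³·d)

Volumetric loading L_v = Q·S₀ / V = 1600 × 2500 g/m³ / 1340 m³ = 2985 g/(m³·d) = 2.985 kg BOD₅/(m³·d).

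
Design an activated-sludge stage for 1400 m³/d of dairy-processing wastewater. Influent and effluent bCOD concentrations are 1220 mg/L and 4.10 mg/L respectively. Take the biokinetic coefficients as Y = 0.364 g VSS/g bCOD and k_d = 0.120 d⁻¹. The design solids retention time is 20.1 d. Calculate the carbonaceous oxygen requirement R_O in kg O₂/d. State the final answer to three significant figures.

Correct the yield for decay: Y_obs = Y/(1 + k_d θ_c) = 0.364 / (1 + 0.120 × 20.1) = 0.364 / 3.412 = 0.1067.
ΔS = 1220 − 4.10 = 1216 mg/L, so the substrate removal rate is 1400 × 1216/1000 = 1702 kg bCOD/d.
Net sludge production P_X = 0.1067 × 1702 = 181.6 kg VSS/d.
Carbonaceous O₂ demand = substrate oxidised − cell-mass equivalent = 1702 − 1.42 × 181.6 = 1444 kg O₂/d.

R_O ≈ 1440 kg O₂/d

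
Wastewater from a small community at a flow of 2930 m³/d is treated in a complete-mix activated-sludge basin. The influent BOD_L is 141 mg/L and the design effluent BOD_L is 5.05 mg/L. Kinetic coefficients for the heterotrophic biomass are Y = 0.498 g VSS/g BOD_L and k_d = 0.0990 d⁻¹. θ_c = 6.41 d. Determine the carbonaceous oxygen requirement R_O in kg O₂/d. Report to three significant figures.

Y_obs = Y / (1 + k_d θ_c) = 0.498 / (1 + 0.0990 × 6.41) = 0.498 / 1.635 = 0.3047.
Substrate removed = Q·(S₀ − S) = 2930 m³/d × (141 − 5.05) g/m³ = 3.98×10^5 g/d = 398.3 kg/d.
Biomass synthesised: P_X = Y_obs × 398.3 = 121.4 kg VSS/d.
R_O = Q·ΔS − 1.42 P_X = 398.3 − 172.3 = 226.0 kg O₂/d.

R_O ≈ 226 kg O₂/d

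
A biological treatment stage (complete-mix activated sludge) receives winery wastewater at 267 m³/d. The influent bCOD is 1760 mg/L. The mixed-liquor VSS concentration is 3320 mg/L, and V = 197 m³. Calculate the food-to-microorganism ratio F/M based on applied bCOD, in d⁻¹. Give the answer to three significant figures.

F/M = applied load / biomass = Q·S₀/(V·X) = 267 × 1760 / (197.0 × 3320) = 0.7185 d⁻¹.

F/M ≈ 0.718 d⁻¹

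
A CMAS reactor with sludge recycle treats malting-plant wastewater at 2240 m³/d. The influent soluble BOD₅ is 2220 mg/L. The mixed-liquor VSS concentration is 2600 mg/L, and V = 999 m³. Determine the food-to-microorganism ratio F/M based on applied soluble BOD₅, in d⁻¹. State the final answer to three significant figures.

F/M ≈ 1.91 d⁻¹

F/M = Q·S₀ / (V·X) = 2240 × 2220 / (999.0 × 2600) = 1.915 g soluble BOD₅·(g VSS·d)⁻¹.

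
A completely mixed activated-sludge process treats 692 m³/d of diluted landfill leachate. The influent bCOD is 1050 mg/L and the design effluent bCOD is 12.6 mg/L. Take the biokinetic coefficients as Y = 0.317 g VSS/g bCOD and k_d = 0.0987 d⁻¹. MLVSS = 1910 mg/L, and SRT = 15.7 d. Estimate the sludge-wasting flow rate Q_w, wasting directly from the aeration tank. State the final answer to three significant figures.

From the SRT design equation V = Y Q (S₀−S) θ_c / [X (1 + k_d θ_c)] = 0.317 × 692 × (1050 − 12.6) × 15.7 / [1910 × (1 + 0.0987 × 15.7)] = 3.57×10^6 / 4870 = 733.7 m³.
Wasting from the aeration tank: Q_w = V / θ_c = 733.7 / 15.7 = 46.73 m³/d.

Q_w ≈ 46.7 m³/d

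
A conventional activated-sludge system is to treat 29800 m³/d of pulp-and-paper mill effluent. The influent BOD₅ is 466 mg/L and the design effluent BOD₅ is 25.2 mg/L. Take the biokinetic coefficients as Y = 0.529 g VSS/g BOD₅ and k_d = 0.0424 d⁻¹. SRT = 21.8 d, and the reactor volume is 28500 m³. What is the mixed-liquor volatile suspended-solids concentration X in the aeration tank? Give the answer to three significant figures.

Solving the biomass balance for X: X = Y Q (S₀−S) θ_c / [V (1+k_d θ_c)] = 0.529 × 29800 × (466 − 25.2) × 21.8 / [28500 × (1 + 0.0424 × 21.8)] = 2762 mg/L.

X ≈ 2760 mg/L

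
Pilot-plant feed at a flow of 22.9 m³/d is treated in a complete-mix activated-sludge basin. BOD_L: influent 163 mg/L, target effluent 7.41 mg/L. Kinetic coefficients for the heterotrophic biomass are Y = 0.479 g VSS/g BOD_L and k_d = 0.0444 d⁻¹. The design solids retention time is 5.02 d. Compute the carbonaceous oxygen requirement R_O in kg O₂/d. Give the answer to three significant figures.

R_O ≈ 1.58 kg O₂/d

The observed yield is Y_obs = Y/(1 + k_d·θ_c) = 0.479 / (1 + 0.0444 × 5.02) = 0.479 / 1.223 = 0.3917 g VSS per g BOD_L removed.
ΔS = 163 − 7.41 = 155.6 mg/L, so the substrate removal rate is 22.9 × 155.6/1000 = 3.563 kg BOD_L/d.
P_X = Y_obs·Q·(S₀ − S) = 0.3917 × 3.563 = 1.396 kg VSS/d.
Carbonaceous O₂ demand = substrate oxidised − cell-mass equivalent = 3.563 − 1.42 × 1.396 = 1.581 kg O₂/d.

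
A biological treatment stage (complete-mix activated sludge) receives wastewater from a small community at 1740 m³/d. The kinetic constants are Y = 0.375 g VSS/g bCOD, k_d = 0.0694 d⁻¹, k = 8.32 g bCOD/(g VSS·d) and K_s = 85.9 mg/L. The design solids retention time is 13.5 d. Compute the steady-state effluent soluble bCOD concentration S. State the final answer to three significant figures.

Effluent substrate depends only on kinetics and SRT: S = K_s(1 + k_d θ_c) / [θ_c(Yk − k_d) − 1] = 85.9 × (1 + 0.0694 × 13.5) / [13.5 × (0.375 × 8.32 − 0.0694) − 1] = 166.4 / 40.18 = 4.141 mg/L.

S ≈ 4.14 mg/L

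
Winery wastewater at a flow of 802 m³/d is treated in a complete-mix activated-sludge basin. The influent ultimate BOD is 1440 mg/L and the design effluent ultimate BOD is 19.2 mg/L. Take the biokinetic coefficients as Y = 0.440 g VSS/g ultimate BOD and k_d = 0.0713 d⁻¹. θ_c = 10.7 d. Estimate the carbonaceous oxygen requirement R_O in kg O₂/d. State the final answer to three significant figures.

R_O ≈ 736 kg O₂/d

Observed yield with endogenous decay: Y_obs = Y / (1 + k_d·θ_c) = 0.440 / (1 + 0.0713 × 10.7) = 0.440 / 1.763 = 0.2496 g VSS/g ultimate BOD.
Mass of ultimate BOD removed per day: Q(S₀ − S) = 802 × 1421 g/m³ = 1139 kg/d.
P_X = Y_obs·Q·(S₀ − S) = 0.2496 × 1139 = 284.4 kg VSS/d.
R_O = Q·ΔS − 1.42 P_X = 1139 − 403.8 = 735.6 kg O₂/d.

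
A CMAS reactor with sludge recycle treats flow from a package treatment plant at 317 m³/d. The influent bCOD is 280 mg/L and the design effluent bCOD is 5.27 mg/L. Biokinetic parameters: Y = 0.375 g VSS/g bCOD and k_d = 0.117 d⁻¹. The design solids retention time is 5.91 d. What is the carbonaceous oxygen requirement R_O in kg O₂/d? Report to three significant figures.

Y_obs = Y / (1 + k_d θ_c) = 0.375 / (1 + 0.117 × 5.91) = 0.375 / 1.691 = 0.2217.
Mass of bCOD removed per day: Q(S₀ − S) = 317 × 274.7 g/m³ = 87.09 kg/d.
Biomass synthesised: P_X = Y_obs × 87.09 = 19.31 kg VSS/d.
Carbonaceous O₂ demand = substrate oxidised − cell-mass equivalent = 87.09 − 1.42 × 19.31 = 59.67 kg O₂/d.

R_O ≈ 59.7 kg O₂/d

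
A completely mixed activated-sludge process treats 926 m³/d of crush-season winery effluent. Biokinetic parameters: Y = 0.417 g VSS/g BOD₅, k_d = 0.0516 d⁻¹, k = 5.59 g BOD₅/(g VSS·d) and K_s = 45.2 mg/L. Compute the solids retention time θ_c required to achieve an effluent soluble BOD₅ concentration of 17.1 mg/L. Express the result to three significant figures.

θ_c ≈ 1.70 d

From 1/θ_c = Y·k·S/(K_s + S) − k_d: Y·k·S/(K_s+S) = 0.417 × 5.59 × 17.1 / (45.2 + 17.1) = 0.6398 d⁻¹.
Then 1/θ_c = μ − k_d = 0.6398 − 0.0516 = 0.5882 d⁻¹, giving θ_c = 1.700 d.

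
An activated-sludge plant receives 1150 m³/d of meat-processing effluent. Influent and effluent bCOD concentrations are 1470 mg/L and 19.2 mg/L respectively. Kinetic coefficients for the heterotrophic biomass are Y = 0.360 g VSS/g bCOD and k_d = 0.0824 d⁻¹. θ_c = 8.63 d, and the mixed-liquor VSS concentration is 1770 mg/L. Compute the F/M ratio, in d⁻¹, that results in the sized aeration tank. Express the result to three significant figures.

Steady-state biomass mass balance: V·X·(1 + k_d·θ_c) = Y·Q·(S₀ − S)·θ_c, so V = 0.360 × 1150 × (1470 − 19.2) × 8.63 / [1770 × (1 + 0.0824 × 8.63)] = 5.18×10^6 / 3029 = 1711 m³.
Food-to-microorganism ratio F/M = Q S₀ / (V X) = 1150 × 1470 / (1711 × 1770) = 0.5581 d⁻¹.

F/M ≈ 0.558 d⁻¹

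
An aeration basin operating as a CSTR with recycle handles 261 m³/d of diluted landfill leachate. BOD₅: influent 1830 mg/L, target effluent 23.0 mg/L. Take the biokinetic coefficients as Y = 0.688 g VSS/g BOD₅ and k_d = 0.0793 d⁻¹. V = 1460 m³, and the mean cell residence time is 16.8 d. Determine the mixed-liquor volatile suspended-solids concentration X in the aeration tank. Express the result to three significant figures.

X = Y·Q·ΔS·θ_c / [V·(1 + k_d θ_c)] = 0.688 × 261 × (1830 − 23.0) × 16.8 / [1460 × (1 + 0.0793 × 16.8)] = 1601 mg/L.

X ≈ 1600 mg/L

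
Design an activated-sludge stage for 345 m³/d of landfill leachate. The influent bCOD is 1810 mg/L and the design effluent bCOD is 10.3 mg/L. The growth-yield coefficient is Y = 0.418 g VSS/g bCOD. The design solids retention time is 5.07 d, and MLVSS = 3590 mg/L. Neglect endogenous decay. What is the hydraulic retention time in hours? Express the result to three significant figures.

τ ≈ 25.5 h

V·X = Y·Q·ΔS·θ_c gives V = 0.418 × 345 × (1810 − 10.3) × 5.07 / 3590 = 366.5 m³.
Hydraulic retention time τ = V/Q = 366.5 / 345 = 1.062 d = 25.50 h.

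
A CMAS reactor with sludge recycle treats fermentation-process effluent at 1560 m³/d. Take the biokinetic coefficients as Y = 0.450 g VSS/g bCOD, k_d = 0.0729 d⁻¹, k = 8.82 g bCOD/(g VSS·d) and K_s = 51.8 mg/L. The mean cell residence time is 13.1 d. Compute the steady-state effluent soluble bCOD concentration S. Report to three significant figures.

S ≈ 2.02 mg/L

For a completely mixed reactor with recycle the Lawrence–McCarty relation gives S = K_s·(1 + k_d·θ_c) / [θ_c·(Y·k − k_d) − 1] = 51.8 × (1 + 0.0729 × 13.1) / [13.1 × (0.450 × 8.82 − 0.0729) − 1] = 101.3 / 50.04 = 2.024 mg/L.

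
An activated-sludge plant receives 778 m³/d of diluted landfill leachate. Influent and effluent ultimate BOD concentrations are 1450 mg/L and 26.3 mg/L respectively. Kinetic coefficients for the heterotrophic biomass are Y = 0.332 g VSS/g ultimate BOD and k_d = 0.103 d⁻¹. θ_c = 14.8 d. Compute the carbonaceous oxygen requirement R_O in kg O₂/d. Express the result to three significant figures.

Observed yield with endogenous decay: Y_obs = Y / (1 + k_d·θ_c) = 0.332 / (1 + 0.103 × 14.8) = 0.332 / 2.524 = 0.1315 g VSS/g ultimate BOD.
Substrate removed = Q·(S₀ − S) = 778 m³/d × (1450 − 26.3) g/m³ = 1.11×10^6 g/d = 1108 kg/d.
Net sludge production P_X = 0.1315 × 1108 = 145.7 kg VSS/d.
Carbonaceous O₂ demand = substrate oxidised − cell-mass equivalent = 1108 − 1.42 × 145.7 = 900.8 kg O₂/d.

R_O ≈ 901 kg O₂/d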